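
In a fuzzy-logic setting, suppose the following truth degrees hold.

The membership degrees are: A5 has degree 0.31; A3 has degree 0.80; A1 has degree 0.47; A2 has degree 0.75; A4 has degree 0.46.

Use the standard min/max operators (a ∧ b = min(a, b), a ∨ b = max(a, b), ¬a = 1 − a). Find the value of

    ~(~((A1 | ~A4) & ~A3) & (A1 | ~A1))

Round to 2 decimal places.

~A4 = 1 − 0.46 = 0.54
A1 | ~A4 = max(a, b) on (0.47, 0.54) = 0.54
~A3 = 1 − 0.80 = 0.20
(A1 | ~A4) & ~A3 = min(a, b) on (0.54, 0.20) = 0.20
~((A1 | ~A4) & ~A3) = 1 − 0.20 = 0.80
~A1 = 1 − 0.47 = 0.53
A1 | ~A1 = max(a, b) on (0.47, 0.53) = 0.53
~((A1 | ~A4) & ~A3) & (A1 | ~A1) = min(a, b) on (0.80, 0.53) = 0.53
~(~((A1 | ~A4) & ~A3) & (A1 | ~A1)) = 1 − 0.53 = 0.47

0.47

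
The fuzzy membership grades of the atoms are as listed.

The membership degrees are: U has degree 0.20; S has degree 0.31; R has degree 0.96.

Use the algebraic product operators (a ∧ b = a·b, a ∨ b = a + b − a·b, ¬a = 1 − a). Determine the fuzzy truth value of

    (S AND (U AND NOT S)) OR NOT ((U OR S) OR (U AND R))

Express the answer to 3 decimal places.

NOT S = 1 − 0.3100 = 0.6900
U AND NOT S = a·b on (0.2000, 0.6900) = 0.1380
S AND (U AND NOT S) = a·b on (0.3100, 0.1380) = 0.0428
U OR S = a + b − a·b on (0.2000, 0.3100) = 0.4480
U AND R = a·b on (0.2000, 0.9600) = 0.1920
(U OR S) OR (U AND R) = a + b − a·b on (0.4480, 0.1920) = 0.5540
NOT ((U OR S) OR (U AND R)) = 1 − 0.5540 = 0.4460
(S AND (U AND NOT S)) OR NOT ((U OR S) OR (U AND R)) = a + b − a·b on (0.0428, 0.4460) = 0.4697

0.470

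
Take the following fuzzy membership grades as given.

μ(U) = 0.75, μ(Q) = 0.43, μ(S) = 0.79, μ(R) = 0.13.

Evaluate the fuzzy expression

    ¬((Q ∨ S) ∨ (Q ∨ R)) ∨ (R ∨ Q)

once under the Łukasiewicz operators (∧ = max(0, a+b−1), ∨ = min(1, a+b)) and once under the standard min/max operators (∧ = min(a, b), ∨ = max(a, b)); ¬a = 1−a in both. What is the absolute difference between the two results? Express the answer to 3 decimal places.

Under Łukasiewicz:
  Q ∨ S = min(1, a+b) on (0.43, 0.79) = 1.00
  Q ∨ R = min(1, a+b) on (0.43, 0.13) = 0.56
  (Q ∨ S) ∨ (Q ∨ R) = min(1, a+b) on (1.00, 0.56) = 1.00
  ¬((Q ∨ S) ∨ (Q ∨ R)) = 1 − 1.00 = 0.00
  R ∨ Q = min(1, a+b) on (0.13, 0.43) = 0.56
  ¬((Q ∨ S) ∨ (Q ∨ R)) ∨ (R ∨ Q) = min(1, a+b) on (0.00, 0.56) = 0.56
  → value = 0.5600
Under standard min/max:
  Q ∨ S = max(a, b) on (0.43, 0.79) = 0.79
  Q ∨ R = max(a, b) on (0.43, 0.13) = 0.43
  (Q ∨ S) ∨ (Q ∨ R) = max(a, b) on (0.79, 0.43) = 0.79
  ¬((Q ∨ S) ∨ (Q ∨ R)) = 1 − 0.79 = 0.21
  R ∨ Q = max(a, b) on (0.13, 0.43) = 0.43
  ¬((Q ∨ S) ∨ (Q ∨ R)) ∨ (R ∨ Q) = max(a, b) on (0.21, 0.43) = 0.43
  → value = 0.4300
|0.5600 − 0.4300| = 0.130

0.130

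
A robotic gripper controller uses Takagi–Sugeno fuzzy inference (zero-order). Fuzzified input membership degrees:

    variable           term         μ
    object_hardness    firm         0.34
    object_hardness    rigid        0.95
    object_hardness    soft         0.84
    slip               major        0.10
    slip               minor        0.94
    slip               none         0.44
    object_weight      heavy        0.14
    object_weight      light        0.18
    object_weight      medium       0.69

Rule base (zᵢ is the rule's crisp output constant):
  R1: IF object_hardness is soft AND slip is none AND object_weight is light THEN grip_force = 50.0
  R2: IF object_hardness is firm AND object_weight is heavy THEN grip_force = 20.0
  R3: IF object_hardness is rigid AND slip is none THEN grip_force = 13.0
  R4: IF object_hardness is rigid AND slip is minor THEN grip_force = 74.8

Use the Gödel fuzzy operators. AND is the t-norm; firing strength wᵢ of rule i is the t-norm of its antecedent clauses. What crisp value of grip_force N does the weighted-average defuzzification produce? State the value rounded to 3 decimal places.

R1 (z=50.0): soft=0.84, none=0.44, light=0.18; AND[min(a, b)] → w = 0.18
R2 (z=20.0): firm=0.34, heavy=0.14; AND[min(a, b)] → w = 0.14
R3 (z=13.0): rigid=0.95, none=0.44; AND[min(a, b)] → w = 0.44
R4 (z=74.8): rigid=0.95, minor=0.94; AND[min(a, b)] → w = 0.94
Weighted average = (0.18·50.0 + 0.14·20.0 + 0.44·13.0 + 0.94·74.8) / (0.18 + 0.14 + 0.44 + 0.94)
  = 87.8320 / 1.7000 = 51.666

51.666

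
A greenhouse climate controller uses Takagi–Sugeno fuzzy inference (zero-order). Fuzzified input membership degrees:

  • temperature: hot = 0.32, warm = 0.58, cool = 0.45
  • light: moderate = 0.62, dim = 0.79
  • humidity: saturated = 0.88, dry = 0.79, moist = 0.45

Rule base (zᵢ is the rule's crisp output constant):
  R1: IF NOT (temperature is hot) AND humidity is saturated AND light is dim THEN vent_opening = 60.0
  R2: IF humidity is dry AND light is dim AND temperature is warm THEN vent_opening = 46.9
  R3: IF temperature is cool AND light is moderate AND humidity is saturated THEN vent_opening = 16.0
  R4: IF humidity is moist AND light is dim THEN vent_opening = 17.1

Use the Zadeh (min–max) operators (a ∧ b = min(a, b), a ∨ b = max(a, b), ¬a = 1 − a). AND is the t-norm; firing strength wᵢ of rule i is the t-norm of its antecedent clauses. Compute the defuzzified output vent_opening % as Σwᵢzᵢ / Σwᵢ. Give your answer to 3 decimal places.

38.378

R1 (z=60.0): ¬hot=1−0.32=0.68, saturated=0.88, dim=0.79; AND[min(a, b)] → w = 0.68
R2 (z=46.9): dry=0.79, dim=0.79, warm=0.58; AND[min(a, b)] → w = 0.58
R3 (z=16.0): cool=0.45, moderate=0.62, saturated=0.88; AND[min(a, b)] → w = 0.45
R4 (z=17.1): moist=0.45, dim=0.79; AND[min(a, b)] → w = 0.45
Weighted average = (0.68·60.0 + 0.58·46.9 + 0.45·16.0 + 0.45·17.1) / (0.68 + 0.58 + 0.45 + 0.45)
  = 82.8970 / 2.1600 = 38.378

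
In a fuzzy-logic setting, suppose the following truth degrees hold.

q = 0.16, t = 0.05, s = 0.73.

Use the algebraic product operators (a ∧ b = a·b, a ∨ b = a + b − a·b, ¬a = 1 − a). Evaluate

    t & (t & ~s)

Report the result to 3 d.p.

0.001

~s = 1 − 0.7300 = 0.2700
t & ~s = a·b on (0.0500, 0.2700) = 0.0135
t & (t & ~s) = a·b on (0.0500, 0.0135) = 0.0007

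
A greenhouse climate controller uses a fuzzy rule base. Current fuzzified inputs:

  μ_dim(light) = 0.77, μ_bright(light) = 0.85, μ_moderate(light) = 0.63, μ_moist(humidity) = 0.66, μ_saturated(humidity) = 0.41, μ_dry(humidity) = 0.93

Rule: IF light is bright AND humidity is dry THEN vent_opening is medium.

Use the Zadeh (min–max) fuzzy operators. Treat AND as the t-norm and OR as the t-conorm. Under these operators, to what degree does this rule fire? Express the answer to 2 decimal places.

firing strength: bright=0.85, dry=0.93; AND[min(a, b)] → w = 0.85

0.85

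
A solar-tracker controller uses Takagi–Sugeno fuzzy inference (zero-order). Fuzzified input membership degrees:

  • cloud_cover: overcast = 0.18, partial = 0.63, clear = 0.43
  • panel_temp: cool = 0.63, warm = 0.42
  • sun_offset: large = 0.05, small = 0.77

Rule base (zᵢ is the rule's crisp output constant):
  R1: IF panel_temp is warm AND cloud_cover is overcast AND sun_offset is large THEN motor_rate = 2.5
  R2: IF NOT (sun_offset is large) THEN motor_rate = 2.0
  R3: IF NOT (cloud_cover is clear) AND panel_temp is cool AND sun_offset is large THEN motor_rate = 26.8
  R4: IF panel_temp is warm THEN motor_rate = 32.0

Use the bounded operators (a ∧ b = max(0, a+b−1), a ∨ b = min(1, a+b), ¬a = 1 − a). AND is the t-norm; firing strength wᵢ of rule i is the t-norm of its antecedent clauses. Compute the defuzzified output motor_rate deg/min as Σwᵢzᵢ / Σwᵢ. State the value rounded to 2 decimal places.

11.20

R1 (z=2.5): warm=0.42, overcast=0.18, large=0.05; AND[max(0, a+b−1)] → w = 0.00
R2 (z=2.0): ¬large=1−0.05=0.95 → w = 0.95
R3 (z=26.8): ¬clear=1−0.43=0.57, cool=0.63, large=0.05; AND[max(0, a+b−1)] → w = 0.00
R4 (z=32.0): warm=0.42 → w = 0.42
Weighted average = (0.00·2.5 + 0.95·2.0 + 0.00·26.8 + 0.42·32.0) / (0.00 + 0.95 + 0.00 + 0.42)
  = 15.3400 / 1.3700 = 11.20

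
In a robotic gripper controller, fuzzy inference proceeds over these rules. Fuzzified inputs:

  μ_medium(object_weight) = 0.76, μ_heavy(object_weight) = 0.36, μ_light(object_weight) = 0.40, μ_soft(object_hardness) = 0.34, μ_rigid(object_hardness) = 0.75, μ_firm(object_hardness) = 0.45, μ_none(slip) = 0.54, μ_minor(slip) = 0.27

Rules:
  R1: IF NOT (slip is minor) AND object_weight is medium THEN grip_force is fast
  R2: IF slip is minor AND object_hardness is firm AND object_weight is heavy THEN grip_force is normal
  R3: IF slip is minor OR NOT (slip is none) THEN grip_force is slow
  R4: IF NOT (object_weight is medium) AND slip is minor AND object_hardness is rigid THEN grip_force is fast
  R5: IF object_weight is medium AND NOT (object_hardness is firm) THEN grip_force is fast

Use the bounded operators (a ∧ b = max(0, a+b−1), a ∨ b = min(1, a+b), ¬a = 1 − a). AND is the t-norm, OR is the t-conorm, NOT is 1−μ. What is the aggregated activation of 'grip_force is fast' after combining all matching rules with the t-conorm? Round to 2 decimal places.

0.80

R1: ¬minor=1−0.27=0.73, medium=0.76; AND[max(0, a+b−1)] → w = 0.49
R2: minor=0.27, firm=0.45, heavy=0.36; AND[max(0, a+b−1)] → w = 0.00
R3: minor=0.27, ¬none=1−0.54=0.46; OR[min(1, a+b)] → w = 0.73
R4: ¬medium=1−0.76=0.24, minor=0.27, rigid=0.75; AND[max(0, a+b−1)] → w = 0.00
R5: medium=0.76, ¬firm=1−0.45=0.55; AND[max(0, a+b−1)] → w = 0.31
Rules with consequent 'fast': {R1, R4, R5} → strengths 0.49, 0.00, 0.31
Aggregate via t-conorm [min(1, a+b)]: 0.80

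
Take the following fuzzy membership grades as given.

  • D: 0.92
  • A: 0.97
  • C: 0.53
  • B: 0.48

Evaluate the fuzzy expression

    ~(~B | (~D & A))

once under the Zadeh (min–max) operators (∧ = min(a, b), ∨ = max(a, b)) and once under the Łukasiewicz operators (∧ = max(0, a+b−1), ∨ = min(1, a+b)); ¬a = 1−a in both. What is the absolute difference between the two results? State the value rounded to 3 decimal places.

0.050

Under Zadeh (min–max):
  ~B = 1 − 0.48 = 0.52
  ~D = 1 − 0.92 = 0.08
  ~D & A = min(a, b) on (0.08, 0.97) = 0.08
  ~B | (~D & A) = max(a, b) on (0.52, 0.08) = 0.52
  ~(~B | (~D & A)) = 1 − 0.52 = 0.48
  → value = 0.4800
Under Łukasiewicz:
  ~B = 1 − 0.48 = 0.52
  ~D = 1 − 0.92 = 0.08
  ~D & A = max(0, a+b−1) on (0.08, 0.97) = 0.05
  ~B | (~D & A) = min(1, a+b) on (0.52, 0.05) = 0.57
  ~(~B | (~D & A)) = 1 − 0.57 = 0.43
  → value = 0.4300
|0.4800 − 0.4300| = 0.050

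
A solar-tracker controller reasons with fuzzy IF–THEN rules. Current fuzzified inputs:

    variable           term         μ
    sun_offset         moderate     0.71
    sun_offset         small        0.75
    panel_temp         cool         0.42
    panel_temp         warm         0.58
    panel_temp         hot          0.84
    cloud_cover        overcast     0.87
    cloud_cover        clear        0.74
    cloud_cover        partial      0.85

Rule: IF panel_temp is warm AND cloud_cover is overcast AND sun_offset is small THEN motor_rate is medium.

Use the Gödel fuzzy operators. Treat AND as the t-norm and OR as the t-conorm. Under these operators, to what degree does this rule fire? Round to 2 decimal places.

0.58

firing strength: warm=0.58, overcast=0.87, small=0.75; AND[min(a, b)] → w = 0.58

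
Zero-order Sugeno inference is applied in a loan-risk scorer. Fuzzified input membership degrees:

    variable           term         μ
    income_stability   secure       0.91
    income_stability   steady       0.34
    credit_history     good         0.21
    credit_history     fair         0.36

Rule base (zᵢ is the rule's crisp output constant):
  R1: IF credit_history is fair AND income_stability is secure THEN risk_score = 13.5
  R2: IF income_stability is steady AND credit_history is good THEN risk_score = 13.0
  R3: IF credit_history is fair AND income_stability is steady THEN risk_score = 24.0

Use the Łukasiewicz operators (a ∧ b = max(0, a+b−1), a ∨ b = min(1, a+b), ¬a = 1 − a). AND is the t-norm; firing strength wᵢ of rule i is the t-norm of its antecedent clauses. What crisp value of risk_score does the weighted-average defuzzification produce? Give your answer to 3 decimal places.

13.500

R1 (z=13.5): fair=0.36, secure=0.91; AND[max(0, a+b−1)] → w = 0.27
R2 (z=13.0): steady=0.34, good=0.21; AND[max(0, a+b−1)] → w = 0.00
R3 (z=24.0): fair=0.36, steady=0.34; AND[max(0, a+b−1)] → w = 0.00
Weighted average = (0.27·13.5 + 0.00·13.0 + 0.00·24.0) / (0.27 + 0.00 + 0.00)
  = 3.6450 / 0.2700 = 13.500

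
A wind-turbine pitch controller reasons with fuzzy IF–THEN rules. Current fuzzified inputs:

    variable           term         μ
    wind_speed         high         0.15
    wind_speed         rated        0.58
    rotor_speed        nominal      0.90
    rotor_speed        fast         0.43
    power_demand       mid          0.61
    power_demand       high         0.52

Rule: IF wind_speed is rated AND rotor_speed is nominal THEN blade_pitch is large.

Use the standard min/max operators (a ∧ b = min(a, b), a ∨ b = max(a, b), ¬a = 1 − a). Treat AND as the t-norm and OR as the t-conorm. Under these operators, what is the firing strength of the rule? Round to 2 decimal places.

0.58

firing strength: rated=0.58, nominal=0.90; AND[min(a, b)] → w = 0.58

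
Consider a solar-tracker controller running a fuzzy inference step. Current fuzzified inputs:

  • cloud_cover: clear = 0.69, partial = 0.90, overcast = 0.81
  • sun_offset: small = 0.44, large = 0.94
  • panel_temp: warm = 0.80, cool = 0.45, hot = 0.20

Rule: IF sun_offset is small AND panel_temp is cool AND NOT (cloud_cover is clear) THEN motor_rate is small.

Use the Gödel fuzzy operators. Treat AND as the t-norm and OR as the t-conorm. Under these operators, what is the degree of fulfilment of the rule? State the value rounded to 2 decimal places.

0.31

firing strength: small=0.44, cool=0.45, ¬clear=1−0.69=0.31; AND[min(a, b)] → w = 0.31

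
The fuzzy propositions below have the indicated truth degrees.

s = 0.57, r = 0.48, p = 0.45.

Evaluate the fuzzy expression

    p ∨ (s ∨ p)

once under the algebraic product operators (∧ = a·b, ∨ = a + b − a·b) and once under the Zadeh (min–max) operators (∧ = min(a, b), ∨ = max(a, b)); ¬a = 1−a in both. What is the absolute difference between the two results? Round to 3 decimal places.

Under algebraic product:
  s ∨ p = a + b − a·b on (0.5700, 0.4500) = 0.7635
  p ∨ (s ∨ p) = a + b − a·b on (0.4500, 0.7635) = 0.8699
  → value = 0.8699
Under Zadeh (min–max):
  s ∨ p = max(a, b) on (0.57, 0.45) = 0.57
  p ∨ (s ∨ p) = max(a, b) on (0.45, 0.57) = 0.57
  → value = 0.5700
|0.8699 − 0.5700| = 0.300

0.300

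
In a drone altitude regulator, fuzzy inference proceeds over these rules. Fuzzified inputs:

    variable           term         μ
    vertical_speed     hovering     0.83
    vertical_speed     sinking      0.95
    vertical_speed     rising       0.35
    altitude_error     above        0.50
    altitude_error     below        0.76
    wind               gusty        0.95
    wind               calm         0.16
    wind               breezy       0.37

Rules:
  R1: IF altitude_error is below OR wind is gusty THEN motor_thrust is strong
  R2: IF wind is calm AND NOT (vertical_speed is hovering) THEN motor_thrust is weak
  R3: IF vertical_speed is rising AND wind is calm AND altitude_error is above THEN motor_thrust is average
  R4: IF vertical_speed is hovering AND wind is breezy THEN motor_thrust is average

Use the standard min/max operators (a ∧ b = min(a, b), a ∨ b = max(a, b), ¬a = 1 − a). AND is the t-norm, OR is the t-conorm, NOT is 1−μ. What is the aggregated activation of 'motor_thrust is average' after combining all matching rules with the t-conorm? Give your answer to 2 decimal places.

R1: below=0.76, gusty=0.95; OR[max(a, b)] → w = 0.95
R2: calm=0.16, ¬hovering=1−0.83=0.17; AND[min(a, b)] → w = 0.16
R3: rising=0.35, calm=0.16, above=0.50; AND[min(a, b)] → w = 0.16
R4: hovering=0.83, breezy=0.37; AND[min(a, b)] → w = 0.37
Rules with consequent 'average': {R3, R4} → strengths 0.16, 0.37
Aggregate via t-conorm [max(a, b)]: 0.37

0.37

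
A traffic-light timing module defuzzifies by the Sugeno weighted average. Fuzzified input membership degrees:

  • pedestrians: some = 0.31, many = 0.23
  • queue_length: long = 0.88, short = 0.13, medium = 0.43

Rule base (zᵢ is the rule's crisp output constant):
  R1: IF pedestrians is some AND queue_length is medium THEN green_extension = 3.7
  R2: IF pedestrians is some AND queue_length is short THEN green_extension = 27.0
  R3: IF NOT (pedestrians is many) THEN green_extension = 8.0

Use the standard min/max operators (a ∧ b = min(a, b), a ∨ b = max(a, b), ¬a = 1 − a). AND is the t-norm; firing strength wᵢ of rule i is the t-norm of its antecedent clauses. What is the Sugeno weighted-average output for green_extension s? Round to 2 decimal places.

8.94

R1 (z=3.7): some=0.31, medium=0.43; AND[min(a, b)] → w = 0.31
R2 (z=27.0): some=0.31, short=0.13; AND[min(a, b)] → w = 0.13
R3 (z=8.0): ¬many=1−0.23=0.77 → w = 0.77
Weighted average = (0.31·3.7 + 0.13·27.0 + 0.77·8.0) / (0.31 + 0.13 + 0.77)
  = 10.8170 / 1.2100 = 8.94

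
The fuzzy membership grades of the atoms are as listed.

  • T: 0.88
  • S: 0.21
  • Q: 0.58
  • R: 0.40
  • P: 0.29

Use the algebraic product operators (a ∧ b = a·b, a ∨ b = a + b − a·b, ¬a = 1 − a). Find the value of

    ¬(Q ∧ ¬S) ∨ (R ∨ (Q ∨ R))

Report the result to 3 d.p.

0.931

¬S = 1 − 0.2100 = 0.7900
Q ∧ ¬S = a·b on (0.5800, 0.7900) = 0.4582
¬(Q ∧ ¬S) = 1 − 0.4582 = 0.5418
Q ∨ R = a + b − a·b on (0.5800, 0.4000) = 0.7480
R ∨ (Q ∨ R) = a + b − a·b on (0.4000, 0.7480) = 0.8488
¬(Q ∧ ¬S) ∨ (R ∨ (Q ∨ R)) = a + b − a·b on (0.5418, 0.8488) = 0.9307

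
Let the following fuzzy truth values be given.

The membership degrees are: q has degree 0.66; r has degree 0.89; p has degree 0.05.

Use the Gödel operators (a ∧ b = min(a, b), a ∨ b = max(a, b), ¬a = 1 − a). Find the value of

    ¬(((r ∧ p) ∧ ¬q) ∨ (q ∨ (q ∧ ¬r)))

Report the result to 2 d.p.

0.34

r ∧ p = min(a, b) on (0.89, 0.05) = 0.05
¬q = 1 − 0.66 = 0.34
(r ∧ p) ∧ ¬q = min(a, b) on (0.05, 0.34) = 0.05
¬r = 1 − 0.89 = 0.11
q ∧ ¬r = min(a, b) on (0.66, 0.11) = 0.11
q ∨ (q ∧ ¬r) = max(a, b) on (0.66, 0.11) = 0.66
((r ∧ p) ∧ ¬q) ∨ (q ∨ (q ∧ ¬r)) = max(a, b) on (0.05, 0.66) = 0.66
¬(((r ∧ p) ∧ ¬q) ∨ (q ∨ (q ∧ ¬r))) = 1 − 0.66 = 0.34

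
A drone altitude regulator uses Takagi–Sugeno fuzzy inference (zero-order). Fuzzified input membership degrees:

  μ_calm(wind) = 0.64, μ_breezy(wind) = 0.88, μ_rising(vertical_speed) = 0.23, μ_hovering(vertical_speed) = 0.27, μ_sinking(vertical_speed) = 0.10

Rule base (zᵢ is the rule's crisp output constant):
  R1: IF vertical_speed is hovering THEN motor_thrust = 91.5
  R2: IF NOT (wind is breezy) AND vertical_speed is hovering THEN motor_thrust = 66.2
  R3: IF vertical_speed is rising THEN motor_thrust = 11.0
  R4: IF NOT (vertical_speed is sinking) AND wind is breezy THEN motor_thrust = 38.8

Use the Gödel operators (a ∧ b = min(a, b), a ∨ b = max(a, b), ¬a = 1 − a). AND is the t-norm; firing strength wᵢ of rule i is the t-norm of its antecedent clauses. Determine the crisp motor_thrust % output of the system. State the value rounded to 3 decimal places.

46.215

R1 (z=91.5): hovering=0.27 → w = 0.27
R2 (z=66.2): ¬breezy=1−0.88=0.12, hovering=0.27; AND[min(a, b)] → w = 0.12
R3 (z=11.0): rising=0.23 → w = 0.23
R4 (z=38.8): ¬sinking=1−0.10=0.90, breezy=0.88; AND[min(a, b)] → w = 0.88
Weighted average = (0.27·91.5 + 0.12·66.2 + 0.23·11.0 + 0.88·38.8) / (0.27 + 0.12 + 0.23 + 0.88)
  = 69.3230 / 1.5000 = 46.215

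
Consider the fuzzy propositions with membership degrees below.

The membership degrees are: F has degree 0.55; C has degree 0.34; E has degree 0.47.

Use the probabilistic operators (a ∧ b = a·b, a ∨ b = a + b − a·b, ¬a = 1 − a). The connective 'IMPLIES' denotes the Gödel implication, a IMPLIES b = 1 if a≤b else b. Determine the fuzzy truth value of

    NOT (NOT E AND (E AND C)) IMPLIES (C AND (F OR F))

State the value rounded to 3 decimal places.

NOT E = 1 − 0.4700 = 0.5300
E AND C = a·b on (0.4700, 0.3400) = 0.1598
NOT E AND (E AND C) = a·b on (0.5300, 0.1598) = 0.0847
NOT (NOT E AND (E AND C)) = 1 − 0.0847 = 0.9153
F OR F = a + b − a·b on (0.5500, 0.5500) = 0.7975
C AND (F OR F) = a·b on (0.3400, 0.7975) = 0.2712
NOT (NOT E AND (E AND C)) IMPLIES (C AND (F OR F))  [Gödel: 1 if a≤b else b] with a=0.9153, b=0.2712 → 0.2712

0.271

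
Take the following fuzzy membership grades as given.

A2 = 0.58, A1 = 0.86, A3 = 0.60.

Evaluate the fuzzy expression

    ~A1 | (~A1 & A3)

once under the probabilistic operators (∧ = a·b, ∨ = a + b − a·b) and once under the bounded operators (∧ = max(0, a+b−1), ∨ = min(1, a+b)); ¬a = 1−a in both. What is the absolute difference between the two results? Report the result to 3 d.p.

0.072

Under probabilistic:
  ~A1 = 1 − 0.8600 = 0.1400
  ~A1 = 1 − 0.8600 = 0.1400
  ~A1 & A3 = a·b on (0.1400, 0.6000) = 0.0840
  ~A1 | (~A1 & A3) = a + b − a·b on (0.1400, 0.0840) = 0.2122
  → value = 0.2122
Under bounded:
  ~A1 = 1 − 0.86 = 0.14
  ~A1 = 1 − 0.86 = 0.14
  ~A1 & A3 = max(0, a+b−1) on (0.14, 0.60) = 0.00
  ~A1 | (~A1 & A3) = min(1, a+b) on (0.14, 0.00) = 0.14
  → value = 0.1400
|0.2122 − 0.1400| = 0.072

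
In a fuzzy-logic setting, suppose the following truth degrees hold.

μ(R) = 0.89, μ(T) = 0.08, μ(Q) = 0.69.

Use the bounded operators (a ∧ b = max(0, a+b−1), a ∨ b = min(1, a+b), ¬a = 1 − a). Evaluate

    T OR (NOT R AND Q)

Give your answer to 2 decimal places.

0.08

NOT R = 1 − 0.89 = 0.11
NOT R AND Q = max(0, a+b−1) on (0.11, 0.69) = 0.00
T OR (NOT R AND Q) = min(1, a+b) on (0.08, 0.00) = 0.08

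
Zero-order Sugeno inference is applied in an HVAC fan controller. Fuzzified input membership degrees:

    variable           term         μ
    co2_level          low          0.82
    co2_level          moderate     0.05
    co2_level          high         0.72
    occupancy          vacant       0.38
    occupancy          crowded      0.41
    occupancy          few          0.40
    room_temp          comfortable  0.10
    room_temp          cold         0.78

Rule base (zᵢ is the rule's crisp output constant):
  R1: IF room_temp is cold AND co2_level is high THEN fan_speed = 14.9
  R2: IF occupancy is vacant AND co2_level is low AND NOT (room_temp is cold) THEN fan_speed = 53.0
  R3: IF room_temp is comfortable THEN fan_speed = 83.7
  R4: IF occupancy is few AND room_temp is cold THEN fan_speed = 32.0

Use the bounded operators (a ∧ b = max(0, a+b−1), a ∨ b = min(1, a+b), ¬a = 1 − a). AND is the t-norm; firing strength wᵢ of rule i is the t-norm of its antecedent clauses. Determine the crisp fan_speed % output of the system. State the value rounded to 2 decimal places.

R1 (z=14.9): cold=0.78, high=0.72; AND[max(0, a+b−1)] → w = 0.50
R2 (z=53.0): vacant=0.38, low=0.82, ¬cold=1−0.78=0.22; AND[max(0, a+b−1)] → w = 0.00
R3 (z=83.7): comfortable=0.10 → w = 0.10
R4 (z=32.0): few=0.40, cold=0.78; AND[max(0, a+b−1)] → w = 0.18
Weighted average = (0.50·14.9 + 0.00·53.0 + 0.10·83.7 + 0.18·32.0) / (0.50 + 0.00 + 0.10 + 0.18)
  = 21.5800 / 0.7800 = 27.67

27.67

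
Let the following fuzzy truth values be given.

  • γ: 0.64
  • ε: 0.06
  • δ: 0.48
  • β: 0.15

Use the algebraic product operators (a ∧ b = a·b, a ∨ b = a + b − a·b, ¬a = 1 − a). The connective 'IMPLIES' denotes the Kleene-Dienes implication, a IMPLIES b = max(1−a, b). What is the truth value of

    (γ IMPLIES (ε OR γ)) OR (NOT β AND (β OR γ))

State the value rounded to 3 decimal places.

ε OR γ = a + b − a·b on (0.0600, 0.6400) = 0.6616
γ IMPLIES (ε OR γ)  [Kleene-Dienes: max(1−a, b)] with a=0.6400, b=0.6616 → 0.6616
NOT β = 1 − 0.1500 = 0.8500
β OR γ = a + b − a·b on (0.1500, 0.6400) = 0.6940
NOT β AND (β OR γ) = a·b on (0.8500, 0.6940) = 0.5899
(γ IMPLIES (ε OR γ)) OR (NOT β AND (β OR γ)) = a + b − a·b on (0.6616, 0.5899) = 0.8612

0.861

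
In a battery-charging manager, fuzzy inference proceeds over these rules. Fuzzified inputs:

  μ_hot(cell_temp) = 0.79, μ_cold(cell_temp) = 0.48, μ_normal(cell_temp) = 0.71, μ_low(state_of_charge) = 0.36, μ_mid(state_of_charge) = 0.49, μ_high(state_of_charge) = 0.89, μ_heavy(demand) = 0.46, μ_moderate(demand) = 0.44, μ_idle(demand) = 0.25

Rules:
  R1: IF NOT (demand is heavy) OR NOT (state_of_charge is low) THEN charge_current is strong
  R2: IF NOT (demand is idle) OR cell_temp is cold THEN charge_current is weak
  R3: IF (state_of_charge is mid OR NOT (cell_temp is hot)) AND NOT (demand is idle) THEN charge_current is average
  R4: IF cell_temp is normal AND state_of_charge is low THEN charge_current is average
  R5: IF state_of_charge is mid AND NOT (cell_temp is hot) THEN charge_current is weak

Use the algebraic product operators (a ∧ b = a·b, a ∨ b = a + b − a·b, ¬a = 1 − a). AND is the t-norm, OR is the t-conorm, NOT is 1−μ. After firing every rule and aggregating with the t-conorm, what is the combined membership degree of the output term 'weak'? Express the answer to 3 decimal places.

0.883

R1: ¬heavy=1−0.46=0.54, ¬low=1−0.36=0.64; OR[a + b − a·b] → w = 0.8344
R2: ¬idle=1−0.25=0.75, cold=0.48; OR[a + b − a·b] → w = 0.8700
R3: (mid=0.49 OR ¬hot=1−0.79=0.21) = 0.5971; AND[a·b] with ¬idle=1−0.25=0.75 → w = 0.4478
R4: normal=0.71, low=0.36; AND[a·b] → w = 0.2556
R5: mid=0.49, ¬hot=1−0.79=0.21; AND[a·b] → w = 0.1029
Rules with consequent 'weak': {R2, R5} → strengths 0.8700, 0.1029
Aggregate via t-conorm [a + b − a·b]: 0.8834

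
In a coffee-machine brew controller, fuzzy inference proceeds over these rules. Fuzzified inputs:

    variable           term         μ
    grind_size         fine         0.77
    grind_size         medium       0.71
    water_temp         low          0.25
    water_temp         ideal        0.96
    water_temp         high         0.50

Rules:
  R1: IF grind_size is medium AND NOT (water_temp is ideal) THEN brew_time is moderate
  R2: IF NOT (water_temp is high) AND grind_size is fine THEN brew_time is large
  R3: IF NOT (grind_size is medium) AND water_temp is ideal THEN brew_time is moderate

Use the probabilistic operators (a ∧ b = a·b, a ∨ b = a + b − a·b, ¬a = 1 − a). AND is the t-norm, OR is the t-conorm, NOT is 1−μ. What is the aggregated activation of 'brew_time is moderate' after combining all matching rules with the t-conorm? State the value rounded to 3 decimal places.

0.299

R1: medium=0.71, ¬ideal=1−0.96=0.04; AND[a·b] → w = 0.0284
R2: ¬high=1−0.50=0.50, fine=0.77; AND[a·b] → w = 0.3850
R3: ¬medium=1−0.71=0.29, ideal=0.96; AND[a·b] → w = 0.2784
Rules with consequent 'moderate': {R1, R3} → strengths 0.0284, 0.2784
Aggregate via t-conorm [a + b − a·b]: 0.2989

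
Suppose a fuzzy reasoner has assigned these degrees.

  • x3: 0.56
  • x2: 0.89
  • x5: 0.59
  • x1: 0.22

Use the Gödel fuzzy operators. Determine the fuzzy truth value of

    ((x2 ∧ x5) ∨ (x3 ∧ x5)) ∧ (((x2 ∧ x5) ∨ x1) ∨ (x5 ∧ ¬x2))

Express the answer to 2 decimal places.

x2 ∧ x5 = min(a, b) on (0.89, 0.59) = 0.59
x3 ∧ x5 = min(a, b) on (0.56, 0.59) = 0.56
(x2 ∧ x5) ∨ (x3 ∧ x5) = max(a, b) on (0.59, 0.56) = 0.59
x2 ∧ x5 = min(a, b) on (0.89, 0.59) = 0.59
(x2 ∧ x5) ∨ x1 = max(a, b) on (0.59, 0.22) = 0.59
¬x2 = 1 − 0.89 = 0.11
x5 ∧ ¬x2 = min(a, b) on (0.59, 0.11) = 0.11
((x2 ∧ x5) ∨ x1) ∨ (x5 ∧ ¬x2) = max(a, b) on (0.59, 0.11) = 0.59
((x2 ∧ x5) ∨ (x3 ∧ x5)) ∧ (((x2 ∧ x5) ∨ x1) ∨ (x5 ∧ ¬x2)) = min(a, b) on (0.59, 0.59) = 0.59

0.59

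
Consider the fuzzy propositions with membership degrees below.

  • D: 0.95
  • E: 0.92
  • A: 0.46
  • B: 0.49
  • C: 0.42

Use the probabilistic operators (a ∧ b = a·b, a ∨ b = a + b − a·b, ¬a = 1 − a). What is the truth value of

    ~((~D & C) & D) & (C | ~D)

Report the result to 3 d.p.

~D = 1 − 0.9500 = 0.0500
~D & C = a·b on (0.0500, 0.4200) = 0.0210
(~D & C) & D = a·b on (0.0210, 0.9500) = 0.0200
~((~D & C) & D) = 1 − 0.0200 = 0.9800
~D = 1 − 0.9500 = 0.0500
C | ~D = a + b − a·b on (0.4200, 0.0500) = 0.4490
~((~D & C) & D) & (C | ~D) = a·b on (0.9800, 0.4490) = 0.4400

0.440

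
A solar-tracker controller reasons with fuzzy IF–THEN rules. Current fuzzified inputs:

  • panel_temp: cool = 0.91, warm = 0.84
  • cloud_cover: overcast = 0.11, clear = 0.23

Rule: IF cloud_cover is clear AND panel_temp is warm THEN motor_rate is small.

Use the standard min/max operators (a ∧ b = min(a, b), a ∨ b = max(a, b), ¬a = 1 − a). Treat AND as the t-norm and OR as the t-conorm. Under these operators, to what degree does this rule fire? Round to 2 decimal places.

firing strength: clear=0.23, warm=0.84; AND[min(a, b)] → w = 0.23

0.23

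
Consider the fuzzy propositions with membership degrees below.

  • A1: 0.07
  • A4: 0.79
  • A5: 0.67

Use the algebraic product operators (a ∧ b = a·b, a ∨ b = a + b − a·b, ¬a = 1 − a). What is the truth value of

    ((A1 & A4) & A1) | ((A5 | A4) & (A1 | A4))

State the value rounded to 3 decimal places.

A1 & A4 = a·b on (0.0700, 0.7900) = 0.0553
(A1 & A4) & A1 = a·b on (0.0553, 0.0700) = 0.0039
A5 | A4 = a + b − a·b on (0.6700, 0.7900) = 0.9307
A1 | A4 = a + b − a·b on (0.0700, 0.7900) = 0.8047
(A5 | A4) & (A1 | A4) = a·b on (0.9307, 0.8047) = 0.7489
((A1 & A4) & A1) | ((A5 | A4) & (A1 | A4)) = a + b − a·b on (0.0039, 0.7489) = 0.7499

0.750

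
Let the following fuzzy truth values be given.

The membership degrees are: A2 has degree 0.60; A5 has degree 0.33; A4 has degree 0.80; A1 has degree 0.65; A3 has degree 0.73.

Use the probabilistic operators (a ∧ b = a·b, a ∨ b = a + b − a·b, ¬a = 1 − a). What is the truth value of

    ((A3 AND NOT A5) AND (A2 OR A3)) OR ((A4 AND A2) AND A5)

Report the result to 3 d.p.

0.526

NOT A5 = 1 − 0.3300 = 0.6700
A3 AND NOT A5 = a·b on (0.7300, 0.6700) = 0.4891
A2 OR A3 = a + b − a·b on (0.6000, 0.7300) = 0.8920
(A3 AND NOT A5) AND (A2 OR A3) = a·b on (0.4891, 0.8920) = 0.4363
A4 AND A2 = a·b on (0.8000, 0.6000) = 0.4800
(A4 AND A2) AND A5 = a·b on (0.4800, 0.3300) = 0.1584
((A3 AND NOT A5) AND (A2 OR A3)) OR ((A4 AND A2) AND A5) = a + b − a·b on (0.4363, 0.1584) = 0.5256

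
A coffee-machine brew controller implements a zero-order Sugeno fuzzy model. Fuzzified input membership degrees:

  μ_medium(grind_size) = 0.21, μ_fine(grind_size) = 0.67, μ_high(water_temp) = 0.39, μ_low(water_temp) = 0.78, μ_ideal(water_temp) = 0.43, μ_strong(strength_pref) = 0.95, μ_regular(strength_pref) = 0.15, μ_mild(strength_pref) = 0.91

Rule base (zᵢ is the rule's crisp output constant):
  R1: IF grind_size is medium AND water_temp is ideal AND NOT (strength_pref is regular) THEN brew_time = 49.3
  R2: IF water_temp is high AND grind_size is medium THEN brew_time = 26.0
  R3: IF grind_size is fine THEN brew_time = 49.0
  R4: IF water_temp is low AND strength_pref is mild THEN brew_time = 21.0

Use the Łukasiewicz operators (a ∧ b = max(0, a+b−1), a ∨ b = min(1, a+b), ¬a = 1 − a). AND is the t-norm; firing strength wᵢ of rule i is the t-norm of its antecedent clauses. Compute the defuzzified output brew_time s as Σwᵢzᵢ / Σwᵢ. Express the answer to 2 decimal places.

34.79

R1 (z=49.3): medium=0.21, ideal=0.43, ¬regular=1−0.15=0.85; AND[max(0, a+b−1)] → w = 0.00
R2 (z=26.0): high=0.39, medium=0.21; AND[max(0, a+b−1)] → w = 0.00
R3 (z=49.0): fine=0.67 → w = 0.67
R4 (z=21.0): low=0.78, mild=0.91; AND[max(0, a+b−1)] → w = 0.69
Weighted average = (0.00·49.3 + 0.00·26.0 + 0.67·49.0 + 0.69·21.0) / (0.00 + 0.00 + 0.67 + 0.69)
  = 47.3200 / 1.3600 = 34.79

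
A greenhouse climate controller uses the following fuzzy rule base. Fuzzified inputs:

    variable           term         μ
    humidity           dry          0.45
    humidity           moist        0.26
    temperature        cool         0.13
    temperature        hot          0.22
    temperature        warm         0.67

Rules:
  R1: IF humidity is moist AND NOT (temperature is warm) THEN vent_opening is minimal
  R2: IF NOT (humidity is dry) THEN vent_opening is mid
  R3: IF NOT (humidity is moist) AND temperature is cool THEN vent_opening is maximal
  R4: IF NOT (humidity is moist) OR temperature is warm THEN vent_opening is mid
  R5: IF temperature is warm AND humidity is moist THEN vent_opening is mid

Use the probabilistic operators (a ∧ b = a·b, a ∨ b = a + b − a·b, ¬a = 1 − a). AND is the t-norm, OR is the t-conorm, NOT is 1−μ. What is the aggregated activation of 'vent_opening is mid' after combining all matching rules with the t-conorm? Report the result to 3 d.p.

0.968

R1: moist=0.26, ¬warm=1−0.67=0.33; AND[a·b] → w = 0.0858
R2: ¬dry=1−0.45=0.55 → w = 0.5500
R3: ¬moist=1−0.26=0.74, cool=0.13; AND[a·b] → w = 0.0962
R4: ¬moist=1−0.26=0.74, warm=0.67; OR[a + b − a·b] → w = 0.9142
R5: warm=0.67, moist=0.26; AND[a·b] → w = 0.1742
Rules with consequent 'mid': {R2, R4, R5} → strengths 0.5500, 0.9142, 0.1742
Aggregate via t-conorm [a + b − a·b]: 0.9681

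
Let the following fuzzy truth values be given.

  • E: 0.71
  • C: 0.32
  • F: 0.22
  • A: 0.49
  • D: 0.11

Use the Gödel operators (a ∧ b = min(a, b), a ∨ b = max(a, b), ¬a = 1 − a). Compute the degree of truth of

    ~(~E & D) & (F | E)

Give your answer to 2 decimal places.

~E = 1 − 0.71 = 0.29
~E & D = min(a, b) on (0.29, 0.11) = 0.11
~(~E & D) = 1 − 0.11 = 0.89
F | E = max(a, b) on (0.22, 0.71) = 0.71
~(~E & D) & (F | E) = min(a, b) on (0.89, 0.71) = 0.71

0.71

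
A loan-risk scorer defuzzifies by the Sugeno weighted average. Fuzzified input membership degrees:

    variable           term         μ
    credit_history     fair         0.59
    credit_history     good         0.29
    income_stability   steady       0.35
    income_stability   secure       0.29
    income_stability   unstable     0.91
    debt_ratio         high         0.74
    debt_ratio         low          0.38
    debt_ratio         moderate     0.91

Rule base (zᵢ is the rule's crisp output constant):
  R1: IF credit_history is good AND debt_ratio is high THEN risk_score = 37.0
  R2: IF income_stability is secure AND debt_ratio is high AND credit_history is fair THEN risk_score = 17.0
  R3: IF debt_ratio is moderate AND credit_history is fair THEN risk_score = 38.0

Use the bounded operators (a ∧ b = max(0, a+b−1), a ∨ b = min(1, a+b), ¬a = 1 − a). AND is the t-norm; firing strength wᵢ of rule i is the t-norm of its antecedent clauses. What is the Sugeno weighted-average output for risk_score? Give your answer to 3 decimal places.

R1 (z=37.0): good=0.29, high=0.74; AND[max(0, a+b−1)] → w = 0.03
R2 (z=17.0): secure=0.29, high=0.74, fair=0.59; AND[max(0, a+b−1)] → w = 0.00
R3 (z=38.0): moderate=0.91, fair=0.59; AND[max(0, a+b−1)] → w = 0.50
Weighted average = (0.03·37.0 + 0.00·17.0 + 0.50·38.0) / (0.03 + 0.00 + 0.50)
  = 20.1100 / 0.5300 = 37.943

37.943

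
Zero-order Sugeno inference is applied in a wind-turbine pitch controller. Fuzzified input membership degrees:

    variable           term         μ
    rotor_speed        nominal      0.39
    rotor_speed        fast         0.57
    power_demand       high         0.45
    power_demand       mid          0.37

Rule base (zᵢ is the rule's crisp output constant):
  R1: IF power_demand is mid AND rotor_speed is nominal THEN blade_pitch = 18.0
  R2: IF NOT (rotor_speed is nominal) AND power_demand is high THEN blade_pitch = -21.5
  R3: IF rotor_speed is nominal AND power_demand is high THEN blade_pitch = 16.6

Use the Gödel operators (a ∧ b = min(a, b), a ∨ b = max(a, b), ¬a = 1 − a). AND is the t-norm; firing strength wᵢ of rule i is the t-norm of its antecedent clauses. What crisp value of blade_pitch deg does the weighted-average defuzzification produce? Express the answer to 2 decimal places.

2.86

R1 (z=18.0): mid=0.37, nominal=0.39; AND[min(a, b)] → w = 0.37
R2 (z=-21.5): ¬nominal=1−0.39=0.61, high=0.45; AND[min(a, b)] → w = 0.45
R3 (z=16.6): nominal=0.39, high=0.45; AND[min(a, b)] → w = 0.39
Weighted average = (0.37·18.0 + 0.45·-21.5 + 0.39·16.6) / (0.37 + 0.45 + 0.39)
  = 3.4590 / 1.2100 = 2.86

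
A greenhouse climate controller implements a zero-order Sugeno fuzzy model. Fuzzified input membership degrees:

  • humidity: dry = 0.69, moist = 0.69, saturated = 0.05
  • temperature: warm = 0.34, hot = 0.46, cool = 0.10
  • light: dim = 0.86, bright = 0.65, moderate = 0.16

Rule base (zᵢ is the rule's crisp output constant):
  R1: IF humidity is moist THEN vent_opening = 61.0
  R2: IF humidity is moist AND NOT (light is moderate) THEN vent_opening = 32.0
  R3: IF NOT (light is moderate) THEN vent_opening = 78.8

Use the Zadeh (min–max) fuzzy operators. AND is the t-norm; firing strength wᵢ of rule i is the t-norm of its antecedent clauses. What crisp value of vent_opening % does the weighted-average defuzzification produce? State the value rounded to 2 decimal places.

R1 (z=61.0): moist=0.69 → w = 0.69
R2 (z=32.0): moist=0.69, ¬moderate=1−0.16=0.84; AND[min(a, b)] → w = 0.69
R3 (z=78.8): ¬moderate=1−0.16=0.84 → w = 0.84
Weighted average = (0.69·61.0 + 0.69·32.0 + 0.84·78.8) / (0.69 + 0.69 + 0.84)
  = 130.3620 / 2.2200 = 58.72

58.72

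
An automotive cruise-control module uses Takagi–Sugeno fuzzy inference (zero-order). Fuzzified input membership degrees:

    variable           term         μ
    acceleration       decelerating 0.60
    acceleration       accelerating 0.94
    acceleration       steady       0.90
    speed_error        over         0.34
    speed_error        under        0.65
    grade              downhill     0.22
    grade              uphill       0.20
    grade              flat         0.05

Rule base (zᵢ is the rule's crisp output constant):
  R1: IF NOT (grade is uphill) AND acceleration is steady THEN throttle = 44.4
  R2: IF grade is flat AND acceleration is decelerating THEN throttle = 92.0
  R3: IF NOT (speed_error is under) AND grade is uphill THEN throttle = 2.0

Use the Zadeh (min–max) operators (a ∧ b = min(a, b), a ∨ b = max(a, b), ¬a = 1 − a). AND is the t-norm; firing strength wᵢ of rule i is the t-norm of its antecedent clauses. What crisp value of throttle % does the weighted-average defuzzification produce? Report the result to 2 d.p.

38.59

R1 (z=44.4): ¬uphill=1−0.20=0.80, steady=0.90; AND[min(a, b)] → w = 0.80
R2 (z=92.0): flat=0.05, decelerating=0.60; AND[min(a, b)] → w = 0.05
R3 (z=2.0): ¬under=1−0.65=0.35, uphill=0.20; AND[min(a, b)] → w = 0.20
Weighted average = (0.80·44.4 + 0.05·92.0 + 0.20·2.0) / (0.80 + 0.05 + 0.20)
  = 40.5200 / 1.0500 = 38.59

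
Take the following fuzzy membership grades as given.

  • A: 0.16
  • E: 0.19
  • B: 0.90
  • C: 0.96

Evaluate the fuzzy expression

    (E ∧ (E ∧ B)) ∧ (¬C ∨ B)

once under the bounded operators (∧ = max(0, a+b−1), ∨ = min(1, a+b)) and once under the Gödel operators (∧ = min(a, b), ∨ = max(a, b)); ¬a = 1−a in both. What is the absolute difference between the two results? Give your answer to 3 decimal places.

0.190

Under bounded:
  E ∧ B = max(0, a+b−1) on (0.19, 0.90) = 0.09
  E ∧ (E ∧ B) = max(0, a+b−1) on (0.19, 0.09) = 0.00
  ¬C = 1 − 0.96 = 0.04
  ¬C ∨ B = min(1, a+b) on (0.04, 0.90) = 0.94
  (E ∧ (E ∧ B)) ∧ (¬C ∨ B) = max(0, a+b−1) on (0.00, 0.94) = 0.00
  → value = 0.0000
Under Gödel:
  E ∧ B = min(a, b) on (0.19, 0.90) = 0.19
  E ∧ (E ∧ B) = min(a, b) on (0.19, 0.19) = 0.19
  ¬C = 1 − 0.96 = 0.04
  ¬C ∨ B = max(a, b) on (0.04, 0.90) = 0.90
  (E ∧ (E ∧ B)) ∧ (¬C ∨ B) = min(a, b) on (0.19, 0.90) = 0.19
  → value = 0.1900
|0.0000 − 0.1900| = 0.190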